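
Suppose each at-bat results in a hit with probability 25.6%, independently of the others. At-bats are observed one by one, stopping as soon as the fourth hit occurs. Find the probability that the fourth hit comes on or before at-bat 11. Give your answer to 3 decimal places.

0.303

Finishing within 11 at-bats ⇔ at least 4 successes in the first 11. With X ~ Binomial(11, 0.256), P(Y ≤ 11) = 1 − P(X ≤ 3).
  k=0: C(11,0)·0.256^0·0.744^11 = 0.03866
  k=1: C(11,1)·0.256^1·0.744^10 = 0.14634
  k=2: C(11,2)·0.256^2·0.744^9 = 0.25177
  k=3: C(11,3)·0.256^3·0.744^8 = 0.25989
1 − 0.69666 = 0.30334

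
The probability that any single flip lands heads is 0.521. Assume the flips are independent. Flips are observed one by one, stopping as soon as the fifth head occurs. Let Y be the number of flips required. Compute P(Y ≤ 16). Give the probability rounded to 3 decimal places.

0.974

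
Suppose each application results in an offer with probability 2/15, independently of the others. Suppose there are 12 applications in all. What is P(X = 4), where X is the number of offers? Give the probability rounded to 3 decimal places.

X ~ Binomial(n=12, p=0.133333).
P(X=4) = C(12,4) · p^4 · (1−p)^8
= 495 · 0.00031605 · 0.31829 = 0.04979

0.050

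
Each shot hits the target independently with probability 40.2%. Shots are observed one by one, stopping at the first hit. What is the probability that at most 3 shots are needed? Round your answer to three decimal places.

Y = number of shots to the first success; geometric, p = 0.402.
P(Y ≤ 3) = 1 − (1−p)^3 = 1 − 0.21385 = 0.78615

0.786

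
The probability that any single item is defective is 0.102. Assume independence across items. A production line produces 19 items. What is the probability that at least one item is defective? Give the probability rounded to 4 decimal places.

0.8705

P(at least one) = 1 − P(none) = 1 − (1 − 0.102)^19
= 1 − 0.129494 = 0.870506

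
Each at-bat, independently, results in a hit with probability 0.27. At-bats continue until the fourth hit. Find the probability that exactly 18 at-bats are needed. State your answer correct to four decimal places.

Y = trial on which the fourth success occurs; negative binomial, r=4, p=0.27.
P(Y=18) = C(17,3) · p^4 · (1−p)^14
= 680 · 0.0053144 · 0.012205 = 0.044105

0.0441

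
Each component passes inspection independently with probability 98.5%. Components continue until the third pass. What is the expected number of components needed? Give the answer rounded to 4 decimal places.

3.0457

Y = total components until the third success; negative binomial with r=3, p=0.985.
E[Y] = r / p = 3 / 0.985 = 3.045685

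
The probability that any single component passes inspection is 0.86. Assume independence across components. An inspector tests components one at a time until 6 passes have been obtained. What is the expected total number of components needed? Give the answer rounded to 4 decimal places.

Y = total components until the sixth success; negative binomial with r=6, p=0.86.
E[Y] = r / p = 6 / 0.86 = 6.976744

6.9767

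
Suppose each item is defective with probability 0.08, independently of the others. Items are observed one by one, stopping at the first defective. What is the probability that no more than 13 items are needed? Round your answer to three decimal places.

Y = number of items to the first success; geometric, p = 0.08.
P(Y ≤ 13) = 1 − (1−p)^13 = 1 − 0.33825 = 0.66175

0.662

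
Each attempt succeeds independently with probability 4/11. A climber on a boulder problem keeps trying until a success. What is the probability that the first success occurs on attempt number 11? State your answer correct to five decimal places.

Geometric (trials to first success), p = 0.363636.
P(Y = 11) = (1−p)^10 · p = 0.010891 · 0.363636 = 0.0039602

0.00396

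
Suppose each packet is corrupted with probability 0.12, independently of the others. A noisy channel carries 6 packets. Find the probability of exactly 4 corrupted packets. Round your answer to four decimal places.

0.0024

X ~ Binomial(n=6, p=0.12).
P(X=4) = C(6,4) · p^4 · (1−p)^2
= 15 · 0.00020736 · 0.7744 = 0.002409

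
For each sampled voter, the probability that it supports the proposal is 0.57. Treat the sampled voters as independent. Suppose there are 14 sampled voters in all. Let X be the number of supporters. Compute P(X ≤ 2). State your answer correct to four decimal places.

0.0013

X ~ Binomial(14, 0.57); P(X ≤ 2) = Σ C(14,k) p^k (1−p)^(14−k) over k:
  k=0: C(14,0)·0.57^0·0.43^14 = 0.000007
  k=1: C(14,1)·0.57^1·0.43^13 = 0.000137
  k=2: C(14,2)·0.57^2·0.43^12 = 0.001181
Total = 0.001326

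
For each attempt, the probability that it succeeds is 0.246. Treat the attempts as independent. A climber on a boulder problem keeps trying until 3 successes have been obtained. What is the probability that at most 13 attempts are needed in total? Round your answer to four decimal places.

0.6552

Finishing within 13 attempts ⇔ at least 3 successes in the first 13. With X ~ Binomial(13, 0.246), P(Y ≤ 13) = 1 − P(X ≤ 2).
  k=0: C(13,0)·0.246^0·0.754^13 = 0.025458
  k=1: C(13,1)·0.246^1·0.754^12 = 0.107978
  k=2: C(13,2)·0.246^2·0.754^11 = 0.211373
1 − 0.344809 = 0.655191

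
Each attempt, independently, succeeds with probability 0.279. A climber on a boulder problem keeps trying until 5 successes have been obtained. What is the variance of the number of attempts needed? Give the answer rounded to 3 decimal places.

Y = total attempts until the fifth success; negative binomial with r=5, p=0.279.
Var(Y) = r(1−p)/p² = 5·0.721 / 0.279² = 46.31235

46.312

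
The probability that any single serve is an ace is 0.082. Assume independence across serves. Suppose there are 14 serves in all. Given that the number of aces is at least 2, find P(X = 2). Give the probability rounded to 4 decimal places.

X ~ Binomial(14, 0.082). Want P(X=2 | X≥2) = P(X=2) / P(X≥2).
P(X=2) = C(14,2)·0.082^2·0.918^12 = 0.219170
P(X≥2) = 1 − 0.301854 − 0.377482 = 0.320663
Ratio = 0.219170 / 0.320663 = 0.683490

0.6835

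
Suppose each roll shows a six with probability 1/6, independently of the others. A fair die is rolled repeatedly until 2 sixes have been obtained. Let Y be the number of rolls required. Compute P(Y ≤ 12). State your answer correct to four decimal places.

0.6187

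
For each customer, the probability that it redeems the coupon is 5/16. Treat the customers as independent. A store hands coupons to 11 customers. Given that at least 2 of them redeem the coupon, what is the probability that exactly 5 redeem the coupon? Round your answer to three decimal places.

0.161

X ~ Binomial(11, 0.3125). Want P(X=5 | X≥2) = P(X=5) / P(X≥2).
P(X=5) = C(11,5)·0.3125^5·0.6875^6 = 0.14539
P(X≥2) = 1 − 0.01622 − 0.08109 = 0.90269
Ratio = 0.14539 / 0.90269 = 0.16106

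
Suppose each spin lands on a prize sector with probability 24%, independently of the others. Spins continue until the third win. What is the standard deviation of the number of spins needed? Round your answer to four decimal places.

6.2915

Y = total spins until the third success; negative binomial with r=3, p=0.24.
SD(Y) = √[r(1−p)/p²] = √(39.583333) = 6.291529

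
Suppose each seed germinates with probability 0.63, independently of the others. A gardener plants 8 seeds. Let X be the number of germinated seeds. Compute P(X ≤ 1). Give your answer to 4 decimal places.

0.0051

X ~ Binomial(8, 0.63); P(X ≤ 1) = Σ C(8,k) p^k (1−p)^(8−k) over k:
  k=0: C(8,0)·0.63^0·0.37^8 = 0.000351
  k=1: C(8,1)·0.63^1·0.37^7 = 0.004785
Total = 0.005136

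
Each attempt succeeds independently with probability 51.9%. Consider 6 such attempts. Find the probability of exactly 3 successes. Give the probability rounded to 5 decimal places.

0.31115

X ~ Binomial(n=6, p=0.519).
P(X=3) = C(6,3) · p^3 · (1−p)^3
= 20 · 0.1398 · 0.11128 = 0.3111482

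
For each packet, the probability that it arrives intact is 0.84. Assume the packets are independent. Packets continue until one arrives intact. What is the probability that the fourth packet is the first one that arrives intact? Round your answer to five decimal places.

0.00344

Geometric (trials to first success), p = 0.84.
P(Y = 4) = (1−p)^3 · p = 0.004096 · 0.84 = 0.0034406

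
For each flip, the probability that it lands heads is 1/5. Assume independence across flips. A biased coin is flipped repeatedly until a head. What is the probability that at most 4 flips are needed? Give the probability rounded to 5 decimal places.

Y = number of flips to the first success; geometric, p = 0.20.
P(Y ≤ 4) = 1 − (1−p)^4 = 1 − 0.4096000 = 0.5904000

0.59040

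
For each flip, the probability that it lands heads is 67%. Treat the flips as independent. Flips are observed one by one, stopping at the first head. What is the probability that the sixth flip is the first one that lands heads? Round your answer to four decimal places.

Geometric (trials to first success), p = 0.67.
P(Y = 6) = (1−p)^5 · p = 0.0039135 · 0.67 = 0.002622

0.0026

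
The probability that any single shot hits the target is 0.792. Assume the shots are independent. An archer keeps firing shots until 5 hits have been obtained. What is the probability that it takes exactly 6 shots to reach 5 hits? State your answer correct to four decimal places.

0.3241

Y = trial on which the fifth success occurs; negative binomial, r=5, p=0.792.
P(Y=6) = C(5,4) · p^5 · (1−p)^1
= 5 · 0.31162 · 0.208 = 0.324085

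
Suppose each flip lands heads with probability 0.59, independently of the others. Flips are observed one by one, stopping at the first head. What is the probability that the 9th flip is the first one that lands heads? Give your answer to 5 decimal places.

0.00047

Geometric (trials to first success), p = 0.59.
P(Y = 9) = (1−p)^8 · p = 0.00079849 · 0.59 = 0.0004711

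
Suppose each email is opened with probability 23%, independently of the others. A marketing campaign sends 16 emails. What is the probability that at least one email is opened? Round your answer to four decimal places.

0.9847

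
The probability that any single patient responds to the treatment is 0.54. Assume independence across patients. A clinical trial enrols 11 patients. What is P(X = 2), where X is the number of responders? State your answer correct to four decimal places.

X ~ Binomial(n=11, p=0.54).
P(X=2) = C(11,2) · p^2 · (1−p)^9
= 55 · 0.2916 · 0.00092219 = 0.014790

0.0148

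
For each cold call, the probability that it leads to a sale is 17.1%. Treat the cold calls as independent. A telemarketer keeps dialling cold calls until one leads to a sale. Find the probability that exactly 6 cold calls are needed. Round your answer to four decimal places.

0.0670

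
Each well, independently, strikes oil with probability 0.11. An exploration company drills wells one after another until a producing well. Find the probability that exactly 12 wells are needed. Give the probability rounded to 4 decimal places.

0.0305

Geometric (trials to first success), p = 0.11.
P(Y = 12) = (1−p)^11 · p = 0.27752 · 0.11 = 0.030527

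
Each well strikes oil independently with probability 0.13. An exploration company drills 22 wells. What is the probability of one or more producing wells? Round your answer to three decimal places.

P(at least one) = 1 − P(none) = 1 − (1 − 0.13)^22
= 1 − 0.04671 = 0.95329

0.953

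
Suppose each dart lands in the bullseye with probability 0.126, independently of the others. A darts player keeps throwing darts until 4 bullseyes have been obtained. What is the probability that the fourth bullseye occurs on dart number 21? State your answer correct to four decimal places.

0.0291

Y = trial on which the fourth success occurs; negative binomial, r=4, p=0.126.
P(Y=21) = C(20,3) · p^4 · (1−p)^17
= 1140 · 0.00025205 · 0.10132 = 0.029113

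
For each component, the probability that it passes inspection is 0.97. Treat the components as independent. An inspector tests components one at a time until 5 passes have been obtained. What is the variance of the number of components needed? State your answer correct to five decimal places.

Y = total components until the fifth success; negative binomial with r=5, p=0.97.
Var(Y) = r(1−p)/p² = 5·0.03 / 0.97² = 0.1594218

0.15942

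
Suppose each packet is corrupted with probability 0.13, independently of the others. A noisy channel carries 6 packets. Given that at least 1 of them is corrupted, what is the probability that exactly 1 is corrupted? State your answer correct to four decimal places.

0.6864

X ~ Binomial(6, 0.13). Want P(X=1 | X≥1) = P(X=1) / P(X≥1).
P(X=1) = C(6,1)·0.13^1·0.87^5 = 0.388768
P(X≥1) = 1 − 0.433626 = 0.566374
Ratio = 0.388768 / 0.566374 = 0.686416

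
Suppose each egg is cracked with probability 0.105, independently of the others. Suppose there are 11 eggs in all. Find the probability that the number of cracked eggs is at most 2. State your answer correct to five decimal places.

X ~ Binomial(11, 0.105); P(X ≤ 2) = Σ C(11,k) p^k (1−p)^(11−k) over k:
  k=0: C(11,0)·0.105^0·0.895^11 = 0.2951572
  k=1: C(11,1)·0.105^1·0.895^10 = 0.3809012
  k=2: C(11,2)·0.105^2·0.895^9 = 0.2234337
Total = 0.8994921

0.89949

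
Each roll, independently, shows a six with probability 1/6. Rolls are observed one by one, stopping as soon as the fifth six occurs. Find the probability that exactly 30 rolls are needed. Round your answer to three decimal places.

Y = trial on which the fifth success occurs; negative binomial, r=5, p=0.166667.
P(Y=30) = C(29,4) · p^5 · (1−p)^25
= 23751 · 0.0001286 · 0.010483 = 0.03202

0.032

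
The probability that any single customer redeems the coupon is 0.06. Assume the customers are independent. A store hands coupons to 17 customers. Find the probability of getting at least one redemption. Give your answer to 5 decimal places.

0.65072

P(at least one) = 1 − P(none) = 1 − (1 − 0.06)^17
= 1 − 0.3492798 = 0.6507202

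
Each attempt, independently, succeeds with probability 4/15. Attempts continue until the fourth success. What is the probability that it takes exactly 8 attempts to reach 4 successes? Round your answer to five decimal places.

0.05119

Y = trial on which the fourth success occurs; negative binomial, r=4, p=0.266667.
P(Y=8) = C(7,3) · p^4 · (1−p)^4
= 35 · 0.0050568 · 0.2892 = 0.0511857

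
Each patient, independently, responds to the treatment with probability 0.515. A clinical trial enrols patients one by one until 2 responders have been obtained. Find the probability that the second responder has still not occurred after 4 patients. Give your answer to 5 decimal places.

Needing more than 4 patients ⇔ fewer than 2 successes in the first 4. With X ~ Binomial(4, 0.515), P(Y > 4) = P(X ≤ 1).
  k=0: C(4,0)·0.515^0·0.485^4 = 0.0553308
  k=1: C(4,1)·0.515^1·0.485^3 = 0.2350133
P(X ≤ 1) = 0.2903441

0.29034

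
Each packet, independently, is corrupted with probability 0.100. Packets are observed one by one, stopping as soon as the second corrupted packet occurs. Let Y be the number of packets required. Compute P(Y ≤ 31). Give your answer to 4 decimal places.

Finishing within 31 packets ⇔ at least 2 successes in the first 31. With X ~ Binomial(31, 0.10), P(Y ≤ 31) = 1 − P(X ≤ 1).
  k=0: C(31,0)·0.10^0·0.90^31 = 0.038152
  k=1: C(31,1)·0.10^1·0.90^30 = 0.131413
1 − 0.169565 = 0.830435

0.8304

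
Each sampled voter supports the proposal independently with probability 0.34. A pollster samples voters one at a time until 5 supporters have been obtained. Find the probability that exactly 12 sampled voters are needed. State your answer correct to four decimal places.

0.0818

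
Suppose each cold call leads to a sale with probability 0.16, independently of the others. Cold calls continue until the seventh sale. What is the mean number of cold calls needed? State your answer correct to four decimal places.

Y = total cold calls until the seventh success; negative binomial with r=7, p=0.16.
E[Y] = r / p = 7 / 0.16 = 43.750000

43.7500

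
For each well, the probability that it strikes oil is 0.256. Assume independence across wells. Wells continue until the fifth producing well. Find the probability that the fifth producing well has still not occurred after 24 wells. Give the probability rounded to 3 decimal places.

Needing more than 24 wells ⇔ fewer than 5 successes in the first 24. With X ~ Binomial(24, 0.256), P(Y > 24) = P(X ≤ 4).
  k=0: C(24,0)·0.256^0·0.744^24 = 0.00083
  k=1: C(24,1)·0.256^1·0.744^23 = 0.00683
  k=2: C(24,2)·0.256^2·0.744^22 = 0.02704
  k=3: C(24,3)·0.256^3·0.744^21 = 0.06823
  k=4: C(24,4)·0.256^4·0.744^20 = 0.12325
P(X ≤ 4) = 0.22618

0.226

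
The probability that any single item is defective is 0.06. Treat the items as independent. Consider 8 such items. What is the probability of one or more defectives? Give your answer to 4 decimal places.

0.3904

P(at least one) = 1 − P(none) = 1 − (1 − 0.06)^8
= 1 − 0.609569 = 0.390431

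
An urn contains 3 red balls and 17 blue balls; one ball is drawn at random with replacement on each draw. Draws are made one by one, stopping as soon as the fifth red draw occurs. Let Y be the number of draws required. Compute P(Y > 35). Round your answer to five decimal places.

0.38075

Needing more than 35 draws ⇔ fewer than 5 successes in the first 35. With X ~ Binomial(35, 0.15), P(Y > 35) = P(X ≤ 4).
  k=0: C(35,0)·0.15^0·0.85^35 = 0.0033858
  k=1: C(35,1)·0.15^1·0.85^34 = 0.0209123
  k=2: C(35,2)·0.15^2·0.85^33 = 0.0627370
  k=3: C(35,3)·0.15^3·0.85^32 = 0.1217837
  k=4: C(35,4)·0.15^4·0.85^31 = 0.1719299
P(X ≤ 4) = 0.3807487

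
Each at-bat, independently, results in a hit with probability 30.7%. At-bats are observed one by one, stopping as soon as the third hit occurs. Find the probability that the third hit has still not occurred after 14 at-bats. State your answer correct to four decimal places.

Needing more than 14 at-bats ⇔ fewer than 3 successes in the first 14. With X ~ Binomial(14, 0.307), P(Y > 14) = P(X ≤ 2).
  k=0: C(14,0)·0.307^0·0.693^14 = 0.005892
  k=1: C(14,1)·0.307^1·0.693^13 = 0.036543
  k=2: C(14,2)·0.307^2·0.693^12 = 0.105225
P(X ≤ 2) = 0.147659

0.1477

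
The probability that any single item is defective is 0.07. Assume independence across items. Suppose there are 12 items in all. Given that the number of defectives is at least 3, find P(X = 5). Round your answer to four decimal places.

X ~ Binomial(12, 0.07). Want P(X=5 | X≥3) = P(X=5) / P(X≥3).
P(X=5) = C(12,5)·0.07^5·0.93^7 = 0.000801
P(X≥3) = 1 − 0.418596 − 0.378087 − 0.156520 = 0.046797
Ratio = 0.000801 / 0.046797 = 0.017115

0.0171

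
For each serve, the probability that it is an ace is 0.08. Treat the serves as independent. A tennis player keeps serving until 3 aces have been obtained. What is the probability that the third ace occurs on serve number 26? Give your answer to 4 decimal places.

0.0226

Y = trial on which the third success occurs; negative binomial, r=3, p=0.08.
P(Y=26) = C(25,2) · p^3 · (1−p)^23
= 300 · 0.000512 · 0.14693 = 0.022569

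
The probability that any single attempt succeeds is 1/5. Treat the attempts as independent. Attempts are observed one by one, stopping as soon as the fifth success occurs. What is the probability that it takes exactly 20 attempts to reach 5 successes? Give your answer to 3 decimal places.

Y = trial on which the fifth success occurs; negative binomial, r=5, p=0.20.
P(Y=20) = C(19,4) · p^5 · (1−p)^15
= 3876 · 0.00032 · 0.035184 = 0.04364

0.044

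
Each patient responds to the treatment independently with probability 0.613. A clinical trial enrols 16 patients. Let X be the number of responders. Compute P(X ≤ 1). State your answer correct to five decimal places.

0.00001

X ~ Binomial(16, 0.613); P(X ≤ 1) = Σ C(16,k) p^k (1−p)^(16−k) over k:
  k=0: C(16,0)·0.613^0·0.387^16 = 0.0000003
  k=1: C(16,1)·0.613^1·0.387^15 = 0.0000064
Total = 0.0000067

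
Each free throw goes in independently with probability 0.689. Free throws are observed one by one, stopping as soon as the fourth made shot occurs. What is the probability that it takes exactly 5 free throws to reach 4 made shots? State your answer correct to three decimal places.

Y = trial on which the fourth success occurs; negative binomial, r=4, p=0.689.
P(Y=5) = C(4,3) · p^4 · (1−p)^1
= 4 · 0.22536 · 0.311 = 0.28035

0.280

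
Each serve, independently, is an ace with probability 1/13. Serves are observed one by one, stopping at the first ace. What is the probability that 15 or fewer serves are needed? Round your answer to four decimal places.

0.6990

Y = number of serves to the first success; geometric, p = 0.076923.
P(Y ≤ 15) = 1 − (1−p)^15 = 1 − 0.301001 = 0.698999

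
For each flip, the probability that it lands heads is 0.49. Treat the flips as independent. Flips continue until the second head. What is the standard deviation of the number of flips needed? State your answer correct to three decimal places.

Y = total flips until the second success; negative binomial with r=2, p=0.49.
SD(Y) = √[r(1−p)/p²] = √(4.24823) = 2.06112

2.061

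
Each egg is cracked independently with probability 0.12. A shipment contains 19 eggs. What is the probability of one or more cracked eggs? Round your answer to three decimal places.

P(at least one) = 1 − P(none) = 1 − (1 − 0.12)^19
= 1 − 0.08814 = 0.91186

0.912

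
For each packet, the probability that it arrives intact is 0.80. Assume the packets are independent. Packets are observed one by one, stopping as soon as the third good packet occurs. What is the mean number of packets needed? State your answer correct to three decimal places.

3.750

Y = total packets until the third success; negative binomial with r=3, p=0.80.
E[Y] = r / p = 3 / 0.80 = 3.75000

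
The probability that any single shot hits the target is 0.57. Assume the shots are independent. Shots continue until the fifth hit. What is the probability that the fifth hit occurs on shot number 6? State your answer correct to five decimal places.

Y = trial on which the fifth success occurs; negative binomial, r=5, p=0.57.
P(Y=6) = C(5,4) · p^5 · (1−p)^1
= 5 · 0.060169 · 0.43 = 0.1293638

0.12936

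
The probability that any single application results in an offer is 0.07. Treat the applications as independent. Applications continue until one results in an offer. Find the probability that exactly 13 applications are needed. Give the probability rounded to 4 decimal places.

Geometric (trials to first success), p = 0.07.
P(Y = 13) = (1−p)^12 · p = 0.4186 · 0.07 = 0.029302

0.0293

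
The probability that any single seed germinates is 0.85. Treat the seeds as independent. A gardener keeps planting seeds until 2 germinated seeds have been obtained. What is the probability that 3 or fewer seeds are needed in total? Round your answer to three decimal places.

Finishing within 3 seeds ⇔ at least 2 successes in the first 3. With X ~ Binomial(3, 0.85), P(Y ≤ 3) = 1 − P(X ≤ 1).
  k=0: C(3,0)·0.85^0·0.15^3 = 0.00337
  k=1: C(3,1)·0.85^1·0.15^2 = 0.05738
1 − 0.06075 = 0.93925

0.939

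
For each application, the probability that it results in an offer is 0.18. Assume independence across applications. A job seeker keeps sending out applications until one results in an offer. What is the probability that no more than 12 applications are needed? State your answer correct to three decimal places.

0.908

Y = number of applications to the first success; geometric, p = 0.18.
P(Y ≤ 12) = 1 − (1−p)^12 = 1 − 0.09242 = 0.90758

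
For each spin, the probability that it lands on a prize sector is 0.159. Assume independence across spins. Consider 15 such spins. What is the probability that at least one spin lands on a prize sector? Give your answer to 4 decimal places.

P(at least one) = 1 − P(none) = 1 − (1 − 0.159)^15
= 1 − 0.074463 = 0.925537

0.9255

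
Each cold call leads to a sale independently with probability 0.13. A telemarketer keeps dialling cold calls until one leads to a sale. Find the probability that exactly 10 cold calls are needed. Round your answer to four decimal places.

Geometric (trials to first success), p = 0.13.
P(Y = 10) = (1−p)^9 · p = 0.28554 · 0.13 = 0.037121

0.0371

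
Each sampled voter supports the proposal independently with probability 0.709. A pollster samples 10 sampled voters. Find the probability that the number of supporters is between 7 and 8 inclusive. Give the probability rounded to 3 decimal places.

0.510

X ~ Binomial(10, 0.709); P(7 ≤ X ≤ 8) = Σ C(10,k) p^k (1−p)^(10−k) over k:
  k=7: C(10,7)·0.709^7·0.291^3 = 0.26631
  k=8: C(10,8)·0.709^8·0.291^2 = 0.24331
Total = 0.50962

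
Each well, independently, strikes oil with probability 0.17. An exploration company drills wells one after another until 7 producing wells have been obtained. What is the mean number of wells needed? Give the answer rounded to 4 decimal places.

41.1765

Y = total wells until the seventh success; negative binomial with r=7, p=0.17.
E[Y] = r / p = 7 / 0.17 = 41.176471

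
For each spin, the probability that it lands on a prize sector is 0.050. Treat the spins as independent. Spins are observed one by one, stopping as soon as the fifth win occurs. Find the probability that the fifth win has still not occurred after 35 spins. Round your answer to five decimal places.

Needing more than 35 spins ⇔ fewer than 5 successes in the first 35. With X ~ Binomial(35, 0.05), P(Y > 35) = P(X ≤ 4).
  k=0: C(35,0)·0.05^0·0.95^35 = 0.1660834
  k=1: C(35,1)·0.05^1·0.95^34 = 0.3059431
  k=2: C(35,2)·0.05^2·0.95^33 = 0.2737385
  k=3: C(35,3)·0.05^3·0.95^32 = 0.1584802
  k=4: C(35,4)·0.05^4·0.95^31 = 0.0667285
P(X ≤ 4) = 0.9709737

0.97097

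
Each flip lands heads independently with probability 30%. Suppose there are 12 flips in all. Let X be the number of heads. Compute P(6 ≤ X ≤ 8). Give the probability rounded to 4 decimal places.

X ~ Binomial(12, 0.30); P(6 ≤ X ≤ 8) = Σ C(12,k) p^k (1−p)^(12−k) over k:
  k=6: C(12,6)·0.30^6·0.70^6 = 0.079248
  k=7: C(12,7)·0.30^7·0.70^5 = 0.029111
  k=8: C(12,8)·0.30^8·0.70^4 = 0.007798
Total = 0.116157

0.1162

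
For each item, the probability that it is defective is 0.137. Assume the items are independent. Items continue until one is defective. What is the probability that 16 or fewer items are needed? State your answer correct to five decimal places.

0.90534

Y = number of items to the first success; geometric, p = 0.137.
P(Y ≤ 16) = 1 − (1−p)^16 = 1 − 0.0946614 = 0.9053386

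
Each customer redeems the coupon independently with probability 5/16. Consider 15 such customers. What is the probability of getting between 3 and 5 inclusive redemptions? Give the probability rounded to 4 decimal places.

X ~ Binomial(15, 0.3125); P(3 ≤ X ≤ 5) = Σ C(15,k) p^k (1−p)^(15−k) over k:
  k=3: C(15,3)·0.3125^3·0.6875^12 = 0.154822
  k=4: C(15,4)·0.3125^4·0.6875^11 = 0.211122
  k=5: C(15,5)·0.3125^5·0.6875^10 = 0.211122
Total = 0.577065

0.5771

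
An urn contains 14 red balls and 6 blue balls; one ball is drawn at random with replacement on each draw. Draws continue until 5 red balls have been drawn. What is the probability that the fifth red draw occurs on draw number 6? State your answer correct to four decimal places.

Y = trial on which the fifth success occurs; negative binomial, r=5, p=0.70.
P(Y=6) = C(5,4) · p^5 · (1−p)^1
= 5 · 0.16807 · 0.3 = 0.252105

0.2521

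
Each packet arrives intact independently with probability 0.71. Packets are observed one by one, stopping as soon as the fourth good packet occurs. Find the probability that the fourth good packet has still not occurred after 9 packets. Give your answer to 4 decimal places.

0.0213

Needing more than 9 packets ⇔ fewer than 4 successes in the first 9. With X ~ Binomial(9, 0.71), P(Y > 9) = P(X ≤ 3).
  k=0: C(9,0)·0.71^0·0.29^9 = 0.000015
  k=1: C(9,1)·0.71^1·0.29^8 = 0.000320
  k=2: C(9,2)·0.71^2·0.29^7 = 0.003130
  k=3: C(9,3)·0.71^3·0.29^6 = 0.017883
P(X ≤ 3) = 0.021348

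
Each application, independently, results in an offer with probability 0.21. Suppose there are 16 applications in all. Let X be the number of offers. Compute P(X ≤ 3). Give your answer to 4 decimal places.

0.5582

X ~ Binomial(16, 0.21); P(X ≤ 3) = Σ C(16,k) p^k (1−p)^(16−k) over k:
  k=0: C(16,0)·0.21^0·0.79^16 = 0.023016
  k=1: C(16,1)·0.21^1·0.79^15 = 0.097892
  k=2: C(16,2)·0.21^2·0.79^14 = 0.195164
  k=3: C(16,3)·0.21^3·0.79^13 = 0.242102
Total = 0.558173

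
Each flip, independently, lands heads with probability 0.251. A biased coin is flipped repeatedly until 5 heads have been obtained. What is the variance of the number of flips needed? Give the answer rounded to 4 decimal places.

59.4435

Y = total flips until the fifth success; negative binomial with r=5, p=0.251.
Var(Y) = r(1−p)/p² = 5·0.749 / 0.251² = 59.443501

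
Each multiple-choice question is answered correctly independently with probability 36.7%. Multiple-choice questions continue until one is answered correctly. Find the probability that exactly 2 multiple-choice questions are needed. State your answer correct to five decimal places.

Geometric (trials to first success), p = 0.367.
P(Y = 2) = (1−p)^1 · p = 0.633 · 0.367 = 0.2323110

0.23231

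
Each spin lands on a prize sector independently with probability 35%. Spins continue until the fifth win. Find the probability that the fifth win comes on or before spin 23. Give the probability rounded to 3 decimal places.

0.945

Finishing within 23 spins ⇔ at least 5 successes in the first 23. With X ~ Binomial(23, 0.35), P(Y ≤ 23) = 1 − P(X ≤ 4).
  k=0: C(23,0)·0.35^0·0.65^23 = 0.00005
  k=1: C(23,1)·0.35^1·0.65^22 = 0.00062
  k=2: C(23,2)·0.35^2·0.65^21 = 0.00365
  k=3: C(23,3)·0.35^3·0.65^20 = 0.01376
  k=4: C(23,4)·0.35^4·0.65^19 = 0.03705
1 − 0.05513 = 0.94487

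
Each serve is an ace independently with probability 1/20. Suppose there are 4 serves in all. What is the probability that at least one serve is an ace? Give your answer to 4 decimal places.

0.1855

P(at least one) = 1 − P(none) = 1 − (1 − 0.05)^4
= 1 − 0.814506 = 0.185494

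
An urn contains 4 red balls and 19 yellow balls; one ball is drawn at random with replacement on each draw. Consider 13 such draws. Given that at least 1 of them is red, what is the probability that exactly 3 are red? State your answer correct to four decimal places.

0.2429

X ~ Binomial(13, 0.173913). Want P(X=3 | X≥1) = P(X=3) / P(X≥1).
P(X=3) = C(13,3)·0.173913^3·0.826087^10 = 0.222649
P(X≥1) = 1 − 0.083432 = 0.916568
Ratio = 0.222649 / 0.916568 = 0.242916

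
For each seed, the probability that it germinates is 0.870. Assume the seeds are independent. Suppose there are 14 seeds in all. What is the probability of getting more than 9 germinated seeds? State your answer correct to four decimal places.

0.9731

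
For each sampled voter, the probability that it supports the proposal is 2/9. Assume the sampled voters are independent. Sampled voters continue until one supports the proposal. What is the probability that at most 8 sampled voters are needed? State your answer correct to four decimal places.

Y = number of sampled voters to the first success; geometric, p = 0.222222.
P(Y ≤ 8) = 1 − (1−p)^8 = 1 − 0.133920 = 0.866080

0.8661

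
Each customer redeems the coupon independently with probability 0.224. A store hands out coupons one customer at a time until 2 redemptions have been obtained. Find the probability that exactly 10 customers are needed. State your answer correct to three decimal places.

Y = trial on which the second success occurs; negative binomial, r=2, p=0.224.
P(Y=10) = C(9,1) · p^2 · (1−p)^8
= 9 · 0.050176 · 0.13149 = 0.05938

0.059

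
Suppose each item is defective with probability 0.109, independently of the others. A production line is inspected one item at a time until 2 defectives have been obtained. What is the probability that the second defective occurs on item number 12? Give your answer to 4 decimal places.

0.0412

Y = trial on which the second success occurs; negative binomial, r=2, p=0.109.
P(Y=12) = C(11,1) · p^2 · (1−p)^10
= 11 · 0.011881 · 0.31534 = 0.041212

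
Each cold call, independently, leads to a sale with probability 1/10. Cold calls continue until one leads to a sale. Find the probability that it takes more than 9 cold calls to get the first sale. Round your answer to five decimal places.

Y = number of cold calls to the first success; geometric, p = 0.10.
P(Y > 9) = P(first 9 all fail) = (1−p)^9 = 0.3874205

0.38742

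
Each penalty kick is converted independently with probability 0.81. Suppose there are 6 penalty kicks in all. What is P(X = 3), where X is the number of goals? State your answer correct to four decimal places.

X ~ Binomial(n=6, p=0.81).
P(X=3) = C(6,3) · p^3 · (1−p)^3
= 20 · 0.53144 · 0.006859 = 0.072903

0.0729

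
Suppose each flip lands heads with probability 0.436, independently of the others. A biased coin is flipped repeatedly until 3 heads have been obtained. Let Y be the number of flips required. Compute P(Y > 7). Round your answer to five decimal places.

Needing more than 7 flips ⇔ fewer than 3 successes in the first 7. With X ~ Binomial(7, 0.436), P(Y > 7) = P(X ≤ 2).
  k=0: C(7,0)·0.436^0·0.564^7 = 0.0181532
  k=1: C(7,1)·0.436^1·0.564^6 = 0.0982334
  k=2: C(7,2)·0.436^2·0.564^5 = 0.2278179
P(X ≤ 2) = 0.3442045

0.34420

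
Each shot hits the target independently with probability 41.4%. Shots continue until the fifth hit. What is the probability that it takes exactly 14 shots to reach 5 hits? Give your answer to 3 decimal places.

0.071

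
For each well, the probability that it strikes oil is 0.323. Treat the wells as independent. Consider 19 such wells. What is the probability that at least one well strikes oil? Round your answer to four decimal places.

P(at least one) = 1 − P(none) = 1 − (1 − 0.323)^19
= 1 − 0.000604 = 0.999396

0.9994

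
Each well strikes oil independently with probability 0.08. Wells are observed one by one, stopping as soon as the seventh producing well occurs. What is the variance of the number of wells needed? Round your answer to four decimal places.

1006.2500

Y = total wells until the seventh success; negative binomial with r=7, p=0.08.
Var(Y) = r(1−p)/p² = 7·0.92 / 0.08² = 1006.250000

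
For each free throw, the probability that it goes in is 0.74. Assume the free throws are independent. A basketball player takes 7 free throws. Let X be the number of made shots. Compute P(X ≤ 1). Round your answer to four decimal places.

0.0017

X ~ Binomial(7, 0.74); P(X ≤ 1) = Σ C(7,k) p^k (1−p)^(7−k) over k:
  k=0: C(7,0)·0.74^0·0.26^7 = 0.000080
  k=1: C(7,1)·0.74^1·0.26^6 = 0.001600
Total = 0.001681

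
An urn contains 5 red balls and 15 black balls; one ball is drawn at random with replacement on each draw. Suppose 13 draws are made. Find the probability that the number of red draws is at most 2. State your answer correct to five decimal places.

X ~ Binomial(13, 0.25); P(X ≤ 2) = Σ C(13,k) p^k (1−p)^(13−k) over k:
  k=0: C(13,0)·0.25^0·0.75^13 = 0.0237573
  k=1: C(13,1)·0.25^1·0.75^12 = 0.1029481
  k=2: C(13,2)·0.25^2·0.75^11 = 0.2058963
Total = 0.3326017

0.33260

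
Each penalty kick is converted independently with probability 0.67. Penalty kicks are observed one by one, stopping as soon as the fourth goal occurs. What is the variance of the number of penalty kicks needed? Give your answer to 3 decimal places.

Y = total penalty kicks until the fourth success; negative binomial with r=4, p=0.67.
Var(Y) = r(1−p)/p² = 4·0.33 / 0.67² = 2.94052

2.941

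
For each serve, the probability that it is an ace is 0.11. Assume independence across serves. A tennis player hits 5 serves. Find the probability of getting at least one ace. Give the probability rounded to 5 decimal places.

P(at least one) = 1 − P(none) = 1 − (1 − 0.11)^5
= 1 − 0.5584059 = 0.4415941

0.44159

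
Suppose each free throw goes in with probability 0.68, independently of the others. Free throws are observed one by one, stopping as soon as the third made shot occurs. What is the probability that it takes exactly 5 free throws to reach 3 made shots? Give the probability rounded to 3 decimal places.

Y = trial on which the third success occurs; negative binomial, r=3, p=0.68.
P(Y=5) = C(4,2) · p^3 · (1−p)^2
= 6 · 0.31443 · 0.1024 = 0.19319

0.193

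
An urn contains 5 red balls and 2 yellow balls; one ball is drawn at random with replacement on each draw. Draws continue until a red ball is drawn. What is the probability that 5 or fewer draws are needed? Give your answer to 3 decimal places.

0.998

Y = number of draws to the first success; geometric, p = 0.714286.
P(Y ≤ 5) = 1 − (1−p)^5 = 1 − 0.00190 = 0.99810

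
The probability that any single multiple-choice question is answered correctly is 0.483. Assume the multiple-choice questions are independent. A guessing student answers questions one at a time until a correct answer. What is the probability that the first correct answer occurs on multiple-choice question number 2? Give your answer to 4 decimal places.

0.2497

Geometric (trials to first success), p = 0.483.
P(Y = 2) = (1−p)^1 · p = 0.517 · 0.483 = 0.249711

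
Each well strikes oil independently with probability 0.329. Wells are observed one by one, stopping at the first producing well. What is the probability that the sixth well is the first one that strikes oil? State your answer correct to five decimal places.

Geometric (trials to first success), p = 0.329.
P(Y = 6) = (1−p)^5 · p = 0.13602 · 0.329 = 0.0447516

0.04475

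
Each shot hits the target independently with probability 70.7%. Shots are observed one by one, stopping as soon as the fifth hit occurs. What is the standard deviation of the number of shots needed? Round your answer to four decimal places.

Y = total shots until the fifth success; negative binomial with r=5, p=0.707.
SD(Y) = √[r(1−p)/p²] = √(2.930885) = 1.711983

1.7120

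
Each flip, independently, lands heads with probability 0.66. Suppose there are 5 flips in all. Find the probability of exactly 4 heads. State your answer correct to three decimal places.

0.323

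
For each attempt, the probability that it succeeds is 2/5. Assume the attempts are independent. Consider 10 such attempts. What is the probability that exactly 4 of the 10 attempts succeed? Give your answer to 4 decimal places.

X ~ Binomial(n=10, p=0.40).
P(X=4) = C(10,4) · p^4 · (1−p)^6
= 210 · 0.0256 · 0.046656 = 0.250823

0.2508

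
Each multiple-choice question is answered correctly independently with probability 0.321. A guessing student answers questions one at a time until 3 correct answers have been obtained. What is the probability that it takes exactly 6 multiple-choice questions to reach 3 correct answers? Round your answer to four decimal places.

Y = trial on which the third success occurs; negative binomial, r=3, p=0.321.
P(Y=6) = C(5,2) · p^3 · (1−p)^3
= 10 · 0.033076 · 0.31305 = 0.103544

0.1035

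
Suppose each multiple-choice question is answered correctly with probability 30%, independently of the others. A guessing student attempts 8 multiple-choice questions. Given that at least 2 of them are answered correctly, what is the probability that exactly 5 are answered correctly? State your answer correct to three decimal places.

X ~ Binomial(8, 0.30). Want P(X=5 | X≥2) = P(X=5) / P(X≥2).
P(X=5) = C(8,5)·0.30^5·0.70^3 = 0.04668
P(X≥2) = 1 − 0.05765 − 0.19765 = 0.74470
Ratio = 0.04668 / 0.74470 = 0.06268

0.063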